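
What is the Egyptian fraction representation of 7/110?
1/16 + 1/880

Greedy algorithm:
7/110: ceiling(110/7) = 16, use 1/16
1/880: ceiling(880/1) = 880, use 1/880
Result: 7/110 = 1/16 + 1/880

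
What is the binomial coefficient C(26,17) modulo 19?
0

Using Lucas' theorem:
Write n=26 and k=17 in base 19:
n in base 19: [1, 7]
k in base 19: [0, 17]
C(26,17) mod 19 = ∏ C(n_i, k_i) mod 19
Digit binomials (mod 19): C(1,0) = 1; C(7,17) = 0 (k_i > n_i)
Product: 1 × 0 = 0 ≡ 0 (mod 19)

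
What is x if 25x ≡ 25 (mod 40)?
x ≡ 1 (mod 8)

gcd(25, 40) = 5, which divides 25, so solutions exist.
Divide through by 5: 5x ≡ 5 (mod 8).
Find 5^(-1) mod 8 by the extended Euclidean algorithm:
8 = 1 × 5 + 3  ⟹  3 = (1)·8 + (-1)·5
5 = 1 × 3 + 2  ⟹  2 = (-1)·8 + (2)·5
3 = 1 × 2 + 1  ⟹  1 = (2)·8 + (-3)·5
So (-3)·5 ≡ 1 (mod 8), i.e. 5^(-1) ≡ -3 ≡ 5 (mod 8).
x ≡ 5 × 5 = 25 ≡ 1 (mod 8).
Check: 25 × 1 = 25 ≡ 25 (mod 40).
x ≡ 1 (mod 8), giving 5 solutions mod 40.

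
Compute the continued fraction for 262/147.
[1; 1, 3, 1, 1, 2, 6]

Euclidean algorithm steps:
262 = 1 × 147 + 115
147 = 1 × 115 + 32
115 = 3 × 32 + 19
32 = 1 × 19 + 13
19 = 1 × 13 + 6
13 = 2 × 6 + 1
6 = 6 × 1 + 0
Continued fraction: [1; 1, 3, 1, 1, 2, 6]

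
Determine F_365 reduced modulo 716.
213

Matrix identity: Q^n = [[F_(n+1), F_n], [F_n, F_(n-1)]] with Q = [[1,1],[1,0]].
n = 365 = 101101101₂. Square-and-multiply, entries mod 716:
Q^1 = [[1,1],[1,0]]
Q^2 = (Q^1)² = [[2,1],[1,1]]
Q^5 = (Q^2)²·Q = [[8,5],[5,3]]
Q^11 = (Q^5)²·Q = [[144,89],[89,55]]
Q^22 = (Q^11)² = [[17,527],[527,206]]
Q^45 = (Q^22)²·Q = [[307,210],[210,97]]
Q^91 = (Q^45)²·Q = [[513,161],[161,352]]
Q^182 = (Q^91)² = [[542,361],[361,181]]
Q^365 = (Q^182)²·Q = [[592,213],[213,379]]
F_365 mod 716 = Q^365[0][1] = 213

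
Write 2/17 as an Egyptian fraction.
1/9 + 1/153

Greedy algorithm:
2/17: ceiling(17/2) = 9, use 1/9
1/153: ceiling(153/1) = 153, use 1/153
Result: 2/17 = 1/9 + 1/153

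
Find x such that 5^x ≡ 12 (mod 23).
20

Baby-step giant-step with step n = ⌈√23⌉ = 5.
Baby steps 5^j mod 23 (j:value) for j=0..4: 0:1, 1:5, 2:2, 3:10, 4:4.
Giant-step multiplier: 5^(-5) ≡ 5^(22-5) = 5^17 ≡ 15 (mod 23).
Giant steps γ_i = 12·15^i mod 23: γ_0=12, γ_1=19, γ_2=9, γ_3=20, γ_4=1 (in table at j=0).
x = i·n + j = 4·5 + 0 = 20.
Check: 5^20 ≡ 12 (mod 23).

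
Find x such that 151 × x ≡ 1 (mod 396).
139

gcd(151, 396) = 1, so the inverse exists.
Extended Euclidean algorithm on (396, 151):
396 = 2 × 151 + 94  ⟹  94 = (1)·396 + (-2)·151
151 = 1 × 94 + 57  ⟹  57 = (-1)·396 + (3)·151
94 = 1 × 57 + 37  ⟹  37 = (2)·396 + (-5)·151
57 = 1 × 37 + 20  ⟹  20 = (-3)·396 + (8)·151
37 = 1 × 20 + 17  ⟹  17 = (5)·396 + (-13)·151
20 = 1 × 17 + 3  ⟹  3 = (-8)·396 + (21)·151
17 = 5 × 3 + 2  ⟹  2 = (45)·396 + (-118)·151
3 = 1 × 2 + 1  ⟹  1 = (-53)·396 + (139)·151
So (139)·151 ≡ 1 (mod 396), i.e. 151^(-1) ≡ 139 (mod 396).
Check: 151 × 139 = 20989 ≡ 1 (mod 396)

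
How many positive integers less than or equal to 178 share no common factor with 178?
88

178 = 2 × 89
φ(n) = n × ∏(1 - 1/p) for each prime p dividing n
φ(178) = 178 × (1 - 1/2) × (1 - 1/89) = 88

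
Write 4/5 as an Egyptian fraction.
1/2 + 1/4 + 1/20

Greedy algorithm:
4/5: ceiling(5/4) = 2, use 1/2
3/10: ceiling(10/3) = 4, use 1/4
1/20: ceiling(20/1) = 20, use 1/20
Result: 4/5 = 1/2 + 1/4 + 1/20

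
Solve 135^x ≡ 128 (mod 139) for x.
107

Baby-step giant-step with step n = ⌈√139⌉ = 12.
Baby steps 135^j mod 139 (j:value) for j=0..11: 0:1, 1:135, 2:16, 3:75, 4:117, 5:88, 6:65, 7:18, 8:67, 9:10, 10:99, 11:21.
Giant-step multiplier: 135^(-12) ≡ 135^(138-12) = 135^126 ≡ 91 (mod 139).
Giant steps γ_i = 128·91^i mod 139: γ_0=128, γ_1=111, γ_2=93, γ_3=123, γ_4=73, γ_5=110, γ_6=2, γ_7=43, γ_8=21 (in table at j=11).
x = i·n + j = 8·12 + 11 = 107.
Check: 135^107 ≡ 128 (mod 139).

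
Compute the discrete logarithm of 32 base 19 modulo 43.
27

Baby-step giant-step with step n = ⌈√43⌉ = 7.
Baby steps 19^j mod 43 (j:value) for j=0..6: 0:1, 1:19, 2:17, 3:22, 4:31, 5:30, 6:11.
Giant-step multiplier: 19^(-7) ≡ 19^(42-7) = 19^35 ≡ 7 (mod 43).
Giant steps γ_i = 32·7^i mod 43: γ_0=32, γ_1=9, γ_2=20, γ_3=11 (in table at j=6).
x = i·n + j = 3·7 + 6 = 27.
Check: 19^27 ≡ 32 (mod 43).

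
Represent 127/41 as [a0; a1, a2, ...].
[3; 10, 4]

Euclidean algorithm steps:
127 = 3 × 41 + 4
41 = 10 × 4 + 1
4 = 4 × 1 + 0
Continued fraction: [3; 10, 4]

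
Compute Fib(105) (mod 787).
202

Matrix identity: Q^n = [[F_(n+1), F_n], [F_n, F_(n-1)]] with Q = [[1,1],[1,0]].
n = 105 = 1101001₂. Square-and-multiply, entries mod 787:
Q^1 = [[1,1],[1,0]]
Q^3 = (Q^1)²·Q = [[3,2],[2,1]]
Q^6 = (Q^3)² = [[13,8],[8,5]]
Q^13 = (Q^6)²·Q = [[377,233],[233,144]]
Q^26 = (Q^13)² = [[455,195],[195,260]]
Q^52 = (Q^26)² = [[293,126],[126,167]]
Q^105 = (Q^52)²·Q = [[711,202],[202,509]]
F_105 mod 787 = Q^105[0][1] = 202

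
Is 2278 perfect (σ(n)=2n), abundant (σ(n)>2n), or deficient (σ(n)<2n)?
deficient

Proper divisors of 2278: sum = 1 + 2 + 17 + 34 + 67 + 134 + 1139 = 1394
Since 1394 < 2278, 2278 is deficient.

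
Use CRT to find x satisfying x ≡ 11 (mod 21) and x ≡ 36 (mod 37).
221

Using Chinese Remainder Theorem:
M = 21 × 37 = 777
M1 = 37, M2 = 21
y1 = 37^(-1) mod 21 = 4
y2 = 21^(-1) mod 37 = 30
x = (11×37×4 + 36×21×30) mod 777 = 221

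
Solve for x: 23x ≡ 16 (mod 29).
x ≡ 7 (mod 29)

gcd(23, 29) = 1, which divides 16, so solutions exist.
Find 23^(-1) mod 29 by the extended Euclidean algorithm:
29 = 1 × 23 + 6  ⟹  6 = (1)·29 + (-1)·23
23 = 3 × 6 + 5  ⟹  5 = (-3)·29 + (4)·23
6 = 1 × 5 + 1  ⟹  1 = (4)·29 + (-5)·23
So (-5)·23 ≡ 1 (mod 29), i.e. 23^(-1) ≡ -5 ≡ 24 (mod 29).
x ≡ 24 × 16 = 384 ≡ 7 (mod 29).
Check: 23 × 7 = 161 ≡ 16 (mod 29).
Unique solution: x ≡ 7 (mod 29)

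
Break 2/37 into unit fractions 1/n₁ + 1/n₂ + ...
1/19 + 1/703

Greedy algorithm:
2/37: ceiling(37/2) = 19, use 1/19
1/703: ceiling(703/1) = 703, use 1/703
Result: 2/37 = 1/19 + 1/703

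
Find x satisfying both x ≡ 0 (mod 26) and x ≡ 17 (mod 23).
546

Using Chinese Remainder Theorem:
M = 26 × 23 = 598
M1 = 23, M2 = 26
y1 = 23^(-1) mod 26 = 17
y2 = 26^(-1) mod 23 = 8
x = (0×23×17 + 17×26×8) mod 598 = 546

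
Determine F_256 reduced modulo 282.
141

Matrix identity: Q^n = [[F_(n+1), F_n], [F_n, F_(n-1)]] with Q = [[1,1],[1,0]].
n = 256 = 100000000₂. Square-and-multiply, entries mod 282:
Q^1 = [[1,1],[1,0]]
Q^2 = (Q^1)² = [[2,1],[1,1]]
Q^4 = (Q^2)² = [[5,3],[3,2]]
Q^8 = (Q^4)² = [[34,21],[21,13]]
Q^16 = (Q^8)² = [[187,141],[141,46]]
Q^32 = (Q^16)² = [[142,141],[141,1]]
Q^64 = (Q^32)² = [[1,141],[141,142]]
Q^128 = (Q^64)² = [[142,141],[141,1]]
Q^256 = (Q^128)² = [[1,141],[141,142]]
F_256 mod 282 = Q^256[0][1] = 141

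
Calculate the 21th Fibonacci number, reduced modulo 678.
98

Matrix identity: Q^n = [[F_(n+1), F_n], [F_n, F_(n-1)]] with Q = [[1,1],[1,0]].
n = 21 = 10101₂. Square-and-multiply, entries mod 678:
Q^1 = [[1,1],[1,0]]
Q^2 = (Q^1)² = [[2,1],[1,1]]
Q^5 = (Q^2)²·Q = [[8,5],[5,3]]
Q^10 = (Q^5)² = [[89,55],[55,34]]
Q^21 = (Q^10)²·Q = [[83,98],[98,663]]
F_21 mod 678 = Q^21[0][1] = 98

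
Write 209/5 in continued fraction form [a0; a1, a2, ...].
[41; 1, 4]

Euclidean algorithm steps:
209 = 41 × 5 + 4
5 = 1 × 4 + 1
4 = 4 × 1 + 0
Continued fraction: [41; 1, 4]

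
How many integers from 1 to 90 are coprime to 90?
24

90 = 2 × 3^2 × 5
φ(n) = n × ∏(1 - 1/p) for each prime p dividing n
φ(90) = 90 × (1 - 1/2) × (1 - 1/3) × (1 - 1/5) = 24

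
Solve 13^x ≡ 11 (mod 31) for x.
13

Baby-step giant-step with step n = ⌈√31⌉ = 6.
Baby steps 13^j mod 31 (j:value) for j=0..5: 0:1, 1:13, 2:14, 3:27, 4:10, 5:6.
Giant-step multiplier: 13^(-6) ≡ 13^(30-6) = 13^24 ≡ 2 (mod 31).
Giant steps γ_i = 11·2^i mod 31: γ_0=11, γ_1=22, γ_2=13 (in table at j=1).
x = i·n + j = 2·6 + 1 = 13.
Check: 13^13 ≡ 11 (mod 31).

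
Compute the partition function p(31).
6842

p(n) counts ways to write n as a sum of positive integers (order ignored).
Euler's pentagonal recurrence: p(k) = p(k-1) + p(k-2) - p(k-5) - p(k-7) + p(k-12) + p(k-15) - ... (offsets j(3j∓1)/2, signs ++--, p(0)=1, p(<0)=0).
DP table for k = 0..30: p(0)=1, p(1)=1, p(2)=2, p(3)=3, p(4)=5, p(5)=7, p(6)=11, p(7)=15, p(8)=22, p(9)=30, p(10)=42, p(11)=56, p(12)=77, p(13)=101, p(14)=135, p(15)=176, p(16)=231, p(17)=297, p(18)=385, p(19)=490, p(20)=627, p(21)=792, p(22)=1002, p(23)=1255, p(24)=1575, p(25)=1958, p(26)=2436, p(27)=3010, p(28)=3718, p(29)=4565, p(30)=5604.
Final step: p(31) = p(30) + p(29) - p(26) - p(24) + p(19) + p(16) - p(9) - p(5)
= 5604 + 4565 - 2436 - 1575 + 490 + 231 - 30 - 7
= 6842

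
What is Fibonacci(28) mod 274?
245

Matrix identity: Q^n = [[F_(n+1), F_n], [F_n, F_(n-1)]] with Q = [[1,1],[1,0]].
n = 28 = 11100₂. Square-and-multiply, entries mod 274:
Q^1 = [[1,1],[1,0]]
Q^3 = (Q^1)²·Q = [[3,2],[2,1]]
Q^7 = (Q^3)²·Q = [[21,13],[13,8]]
Q^14 = (Q^7)² = [[62,103],[103,233]]
Q^28 = (Q^14)² = [[205,245],[245,234]]
F_28 mod 274 = Q^28[0][1] = 245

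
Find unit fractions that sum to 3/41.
1/14 + 1/574

Greedy algorithm:
3/41: ceiling(41/3) = 14, use 1/14
1/574: ceiling(574/1) = 574, use 1/574
Result: 3/41 = 1/14 + 1/574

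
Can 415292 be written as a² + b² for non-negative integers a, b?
Not possible

Factorization: 415292 = 2^2 × 47^3
By Fermat: n is sum of two squares iff every prime p ≡ 3 (mod 4) appears to even power.
Prime(s) ≡ 3 (mod 4) with odd exponent: [(47, 3)]
Therefore 415292 cannot be expressed as a² + b².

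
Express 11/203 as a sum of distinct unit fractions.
1/19 + 1/643 + 1/2480051

Greedy algorithm:
11/203: ceiling(203/11) = 19, use 1/19
6/3857: ceiling(3857/6) = 643, use 1/643
1/2480051: ceiling(2480051/1) = 2480051, use 1/2480051
Result: 11/203 = 1/19 + 1/643 + 1/2480051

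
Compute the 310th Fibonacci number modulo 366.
299

Matrix identity: Q^n = [[F_(n+1), F_n], [F_n, F_(n-1)]] with Q = [[1,1],[1,0]].
n = 310 = 100110110₂. Square-and-multiply, entries mod 366:
Q^1 = [[1,1],[1,0]]
Q^2 = (Q^1)² = [[2,1],[1,1]]
Q^4 = (Q^2)² = [[5,3],[3,2]]
Q^9 = (Q^4)²·Q = [[55,34],[34,21]]
Q^19 = (Q^9)²·Q = [[177,155],[155,22]]
Q^38 = (Q^19)² = [[88,101],[101,353]]
Q^77 = (Q^38)²·Q = [[266,11],[11,255]]
Q^155 = (Q^77)²·Q = [[114,239],[239,241]]
Q^310 = (Q^155)² = [[211,299],[299,278]]
F_310 mod 366 = Q^310[0][1] = 299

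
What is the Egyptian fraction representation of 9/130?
1/15 + 1/390

Greedy algorithm:
9/130: ceiling(130/9) = 15, use 1/15
1/390: ceiling(390/1) = 390, use 1/390
Result: 9/130 = 1/15 + 1/390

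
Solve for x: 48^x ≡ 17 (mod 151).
28

Baby-step giant-step with step n = ⌈√151⌉ = 13.
Baby steps 48^j mod 151 (j:value) for j=0..12: 0:1, 1:48, 2:39, 3:60, 4:11, 5:75, 6:127, 7:56, 8:121, 9:70, 10:38, 11:12, 12:123.
Giant-step multiplier: 48^(-13) ≡ 48^(150-13) = 48^137 ≡ 141 (mod 151).
Giant steps γ_i = 17·141^i mod 151: γ_0=17, γ_1=132, γ_2=39 (in table at j=2).
x = i·n + j = 2·13 + 2 = 28.
Check: 48^28 ≡ 17 (mod 151).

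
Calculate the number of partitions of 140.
15065878135

p(n) counts ways to write n as a sum of positive integers (order ignored).
Euler's pentagonal recurrence: p(k) = p(k-1) + p(k-2) - p(k-5) - p(k-7) + p(k-12) + p(k-15) - ... (offsets j(3j∓1)/2, signs ++--, p(0)=1, p(<0)=0).
DP table for k = 0..139: p(0)=1, p(1)=1, p(2)=2, p(3)=3, p(4)=5, p(5)=7, p(6)=11, p(7)=15, p(8)=22, p(9)=30, p(10)=42, p(11)=56, p(12)=77, p(13)=101, p(14)=135, p(15)=176, p(16)=231, p(17)=297, p(18)=385, p(19)=490, p(20)=627, p(21)=792, p(22)=1002, p(23)=1255, p(24)=1575, p(25)=1958, p(26)=2436, p(27)=3010, p(28)=3718, p(29)=4565, p(30)=5604, p(31)=6842, p(32)=8349, p(33)=10143, p(34)=12310, p(35)=14883, p(36)=17977, p(37)=21637, p(38)=26015, p(39)=31185, p(40)=37338, p(41)=44583, p(42)=53174, p(43)=63261, p(44)=75175, p(45)=89134, p(46)=105558, p(47)=124754, p(48)=147273, p(49)=173525, p(50)=204226, p(51)=239943, p(52)=281589, p(53)=329931, p(54)=386155, p(55)=451276, p(56)=526823, p(57)=614154, p(58)=715220, p(59)=831820, p(60)=966467, p(61)=1121505, p(62)=1300156, p(63)=1505499, p(64)=1741630, p(65)=2012558, p(66)=2323520, p(67)=2679689, p(68)=3087735, p(69)=3554345, p(70)=4087968, p(71)=4697205, p(72)=5392783, p(73)=6185689, p(74)=7089500, p(75)=8118264, p(76)=9289091, p(77)=10619863, p(78)=12132164, p(79)=13848650, p(80)=15796476, p(81)=18004327, p(82)=20506255, p(83)=23338469, p(84)=26543660, p(85)=30167357, p(86)=34262962, p(87)=38887673, p(88)=44108109, p(89)=49995925, p(90)=56634173, p(91)=64112359, p(92)=72533807, p(93)=82010177, p(94)=92669720, p(95)=104651419, p(96)=118114304, p(97)=133230930, p(98)=150198136, p(99)=169229875, p(100)=190569292, p(101)=214481126, p(102)=241265379, p(103)=271248950, p(104)=304801365, p(105)=342325709, p(106)=384276336, p(107)=431149389, p(108)=483502844, p(109)=541946240, p(110)=607163746, p(111)=679903203, p(112)=761002156, p(113)=851376628, p(114)=952050665, p(115)=1064144451, p(116)=1188908248, p(117)=1327710076, p(118)=1482074143, p(119)=1653668665, p(120)=1844349560, p(121)=2056148051, p(122)=2291320912, p(123)=2552338241, p(124)=2841940500, p(125)=3163127352, p(126)=3519222692, p(127)=3913864295, p(128)=4351078600, p(129)=4835271870, p(130)=5371315400, p(131)=5964539504, p(132)=6620830889, p(133)=7346629512, p(134)=8149040695, p(135)=9035836076, p(136)=10015581680, p(137)=11097645016, p(138)=12292341831, p(139)=13610949895.
Final step: p(140) = p(139) + p(138) - p(135) - p(133) + p(128) + p(125) - p(118) - p(114) + p(105) + p(100) - p(89) - p(83) + p(70) + p(63) - p(48) - p(40) + p(23) + p(14)
= 13610949895 + 12292341831 - 9035836076 - 7346629512 + 4351078600 + 3163127352 - 1482074143 - 952050665 + 342325709 + 190569292 - 49995925 - 23338469 + 4087968 + 1505499 - 147273 - 37338 + 1255 + 135
= 15065878135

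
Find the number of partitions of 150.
40853235313

p(n) counts ways to write n as a sum of positive integers (order ignored).
Euler's pentagonal recurrence: p(k) = p(k-1) + p(k-2) - p(k-5) - p(k-7) + p(k-12) + p(k-15) - ... (offsets j(3j∓1)/2, signs ++--, p(0)=1, p(<0)=0).
DP table for k = 0..149: p(0)=1, p(1)=1, p(2)=2, p(3)=3, p(4)=5, p(5)=7, p(6)=11, p(7)=15, p(8)=22, p(9)=30, p(10)=42, p(11)=56, p(12)=77, p(13)=101, p(14)=135, p(15)=176, p(16)=231, p(17)=297, p(18)=385, p(19)=490, p(20)=627, p(21)=792, p(22)=1002, p(23)=1255, p(24)=1575, p(25)=1958, p(26)=2436, p(27)=3010, p(28)=3718, p(29)=4565, p(30)=5604, p(31)=6842, p(32)=8349, p(33)=10143, p(34)=12310, p(35)=14883, p(36)=17977, p(37)=21637, p(38)=26015, p(39)=31185, p(40)=37338, p(41)=44583, p(42)=53174, p(43)=63261, p(44)=75175, p(45)=89134, p(46)=105558, p(47)=124754, p(48)=147273, p(49)=173525, p(50)=204226, p(51)=239943, p(52)=281589, p(53)=329931, p(54)=386155, p(55)=451276, p(56)=526823, p(57)=614154, p(58)=715220, p(59)=831820, p(60)=966467, p(61)=1121505, p(62)=1300156, p(63)=1505499, p(64)=1741630, p(65)=2012558, p(66)=2323520, p(67)=2679689, p(68)=3087735, p(69)=3554345, p(70)=4087968, p(71)=4697205, p(72)=5392783, p(73)=6185689, p(74)=7089500, p(75)=8118264, p(76)=9289091, p(77)=10619863, p(78)=12132164, p(79)=13848650, p(80)=15796476, p(81)=18004327, p(82)=20506255, p(83)=23338469, p(84)=26543660, p(85)=30167357, p(86)=34262962, p(87)=38887673, p(88)=44108109, p(89)=49995925, p(90)=56634173, p(91)=64112359, p(92)=72533807, p(93)=82010177, p(94)=92669720, p(95)=104651419, p(96)=118114304, p(97)=133230930, p(98)=150198136, p(99)=169229875, p(100)=190569292, p(101)=214481126, p(102)=241265379, p(103)=271248950, p(104)=304801365, p(105)=342325709, p(106)=384276336, p(107)=431149389, p(108)=483502844, p(109)=541946240, p(110)=607163746, p(111)=679903203, p(112)=761002156, p(113)=851376628, p(114)=952050665, p(115)=1064144451, p(116)=1188908248, p(117)=1327710076, p(118)=1482074143, p(119)=1653668665, p(120)=1844349560, p(121)=2056148051, p(122)=2291320912, p(123)=2552338241, p(124)=2841940500, p(125)=3163127352, p(126)=3519222692, p(127)=3913864295, p(128)=4351078600, p(129)=4835271870, p(130)=5371315400, p(131)=5964539504, p(132)=6620830889, p(133)=7346629512, p(134)=8149040695, p(135)=9035836076, p(136)=10015581680, p(137)=11097645016, p(138)=12292341831, p(139)=13610949895, p(140)=15065878135, p(141)=16670689208, p(142)=18440293320, p(143)=20390982757, p(144)=22540654445, p(145)=24908858009, p(146)=27517052599, p(147)=30388671978, p(148)=33549419497, p(149)=37027355200.
Final step: p(150) = p(149) + p(148) - p(145) - p(143) + p(138) + p(135) - p(128) - p(124) + p(115) + p(110) - p(99) - p(93) + p(80) + p(73) - p(58) - p(50) + p(33) + p(24) - p(5)
= 37027355200 + 33549419497 - 24908858009 - 20390982757 + 12292341831 + 9035836076 - 4351078600 - 2841940500 + 1064144451 + 607163746 - 169229875 - 82010177 + 15796476 + 6185689 - 715220 - 204226 + 10143 + 1575 - 7
= 40853235313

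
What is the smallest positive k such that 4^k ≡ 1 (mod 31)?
5

31 is prime, so ord(4) divides φ(31) = 30.
Divisors of 30: 1, 2, 3, 5, 6, 10, 15, 30.
Repeated squaring: 4^1 ≡ 4, 4^2 ≡ 16, 4^4 ≡ 8, 4^8 ≡ 2, 4^16 ≡ 4 (mod 31).
Test 4^d mod 31 for each divisor d in increasing order:
4^1 ≡ 4
4^2 ≡ 16
4^3 = 4^2·4^1 ≡ 2
4^5 = 4^4·4^1 ≡ 1  ← first divisor giving 1
The order is 5.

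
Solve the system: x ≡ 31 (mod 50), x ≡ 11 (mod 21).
431

Using Chinese Remainder Theorem:
M = 50 × 21 = 1050
M1 = 21, M2 = 50
y1 = 21^(-1) mod 50 = 31
y2 = 50^(-1) mod 21 = 8
x = (31×21×31 + 11×50×8) mod 1050 = 431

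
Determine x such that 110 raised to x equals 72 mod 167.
144

Baby-step giant-step with step n = ⌈√167⌉ = 13.
Baby steps 110^j mod 167 (j:value) for j=0..12: 0:1, 1:110, 2:76, 3:10, 4:98, 5:92, 6:100, 7:145, 8:85, 9:165, 10:114, 11:15, 12:147.
Giant-step multiplier: 110^(-13) ≡ 110^(166-13) = 110^153 ≡ 23 (mod 167).
Giant steps γ_i = 72·23^i mod 167: γ_0=72, γ_1=153, γ_2=12, γ_3=109, γ_4=2, γ_5=46, γ_6=56, γ_7=119, γ_8=65, γ_9=159, γ_10=150, γ_11=110 (in table at j=1).
x = i·n + j = 11·13 + 1 = 144.
Check: 110^144 ≡ 72 (mod 167).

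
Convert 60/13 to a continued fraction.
[4; 1, 1, 1, 1, 2]

Euclidean algorithm steps:
60 = 4 × 13 + 8
13 = 1 × 8 + 5
8 = 1 × 5 + 3
5 = 1 × 3 + 2
3 = 1 × 2 + 1
2 = 2 × 1 + 0
Continued fraction: [4; 1, 1, 1, 1, 2]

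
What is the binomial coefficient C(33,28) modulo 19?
7

Using Lucas' theorem:
Write n=33 and k=28 in base 19:
n in base 19: [1, 14]
k in base 19: [1, 9]
C(33,28) mod 19 = ∏ C(n_i, k_i) mod 19
Digit binomials (mod 19): C(1,1) = 1; C(14,9) = 2002 ≡ 7
Product: 1 × 7 = 7 ≡ 7 (mod 19)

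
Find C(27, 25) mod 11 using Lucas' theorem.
10

Using Lucas' theorem:
Write n=27 and k=25 in base 11:
n in base 11: [2, 5]
k in base 11: [2, 3]
C(27,25) mod 11 = ∏ C(n_i, k_i) mod 11
Digit binomials (mod 11): C(2,2) = 1; C(5,3) = 10
Product: 1 × 10 = 10 ≡ 10 (mod 11)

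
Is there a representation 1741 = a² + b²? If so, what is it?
29² + 30² (a=29, b=30)

Factorization: 1741 = 1741
By Fermat: n is sum of two squares iff every prime p ≡ 3 (mod 4) appears to even power.
All primes ≡ 3 (mod 4) appear to even power.
Search a = 0, 1, 2, … for 1741 - a² a perfect square: first hit at a = 29: 1741 - 841 = 900 = 30².
1741 = 29² + 30² = 841 + 900 ✓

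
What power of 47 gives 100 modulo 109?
22

Baby-step giant-step with step n = ⌈√109⌉ = 11.
Baby steps 47^j mod 109 (j:value) for j=0..10: 0:1, 1:47, 2:29, 3:55, 4:78, 5:69, 6:82, 7:39, 8:89, 9:41, 10:74.
Giant-step multiplier: 47^(-11) ≡ 47^(108-11) = 47^97 ≡ 98 (mod 109).
Giant steps γ_i = 100·98^i mod 109: γ_0=100, γ_1=99, γ_2=1 (in table at j=0).
x = i·n + j = 2·11 + 0 = 22.
Check: 47^22 ≡ 100 (mod 109).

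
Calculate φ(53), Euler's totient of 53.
52

53 = 53
φ(n) = n × ∏(1 - 1/p) for each prime p dividing n
φ(53) = 53 × (1 - 1/53) = 52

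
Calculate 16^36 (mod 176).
16

Repeated squaring. Binary of 36 = 100100.
16^1 ≡ 16 (mod 176); 16^2 ≡ 80 (mod 176); 16^4 ≡ 64 (mod 176); 16^8 ≡ 48 (mod 176); 16^16 ≡ 16 (mod 176); 16^32 ≡ 80 (mod 176)
16^36 = 16^4 × 16^32 ≡ 16 (mod 176)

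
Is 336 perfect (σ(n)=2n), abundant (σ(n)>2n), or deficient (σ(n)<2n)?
abundant

Proper divisors of 336: sum = 1 + 2 + 3 + 4 + 6 + 7 + 8 + 12 + ... + 56 + 84 + 112 + 168 (19 divisors) = 656
Since 656 > 336, 336 is abundant.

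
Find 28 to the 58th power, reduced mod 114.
82

Repeated squaring. Binary of 58 = 111010.
28^1 ≡ 28 (mod 114); 28^2 ≡ 100 (mod 114); 28^4 ≡ 82 (mod 114); 28^8 ≡ 112 (mod 114); 28^16 ≡ 4 (mod 114); 28^32 ≡ 16 (mod 114)
28^58 = 28^2 × 28^8 × 28^16 × 28^32 ≡ 82 (mod 114)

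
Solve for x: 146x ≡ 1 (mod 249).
29

gcd(146, 249) = 1, so the inverse exists.
Extended Euclidean algorithm on (249, 146):
249 = 1 × 146 + 103  ⟹  103 = (1)·249 + (-1)·146
146 = 1 × 103 + 43  ⟹  43 = (-1)·249 + (2)·146
103 = 2 × 43 + 17  ⟹  17 = (3)·249 + (-5)·146
43 = 2 × 17 + 9  ⟹  9 = (-7)·249 + (12)·146
17 = 1 × 9 + 8  ⟹  8 = (10)·249 + (-17)·146
9 = 1 × 8 + 1  ⟹  1 = (-17)·249 + (29)·146
So (29)·146 ≡ 1 (mod 249), i.e. 146^(-1) ≡ 29 (mod 249).
Check: 146 × 29 = 4234 ≡ 1 (mod 249)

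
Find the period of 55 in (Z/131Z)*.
65

131 is prime, so ord(55) divides φ(131) = 130.
Divisors of 130: 1, 2, 5, 10, 13, 26, 65, 130.
Repeated squaring: 55^1 ≡ 55, 55^2 ≡ 12, 55^4 ≡ 13, 55^8 ≡ 38, 55^16 ≡ 3, 55^32 ≡ 9, 55^64 ≡ 81, 55^128 ≡ 11 (mod 131).
Test 55^d mod 131 for each divisor d in increasing order:
55^1 ≡ 55
55^2 ≡ 12
55^5 = 55^4·55^1 ≡ 60
55^10 = 55^8·55^2 ≡ 63
55^13 = 55^8·55^4·55^1 ≡ 53
55^26 = 55^16·55^8·55^2 ≡ 58
55^65 = 55^64·55^1 ≡ 1  ← first divisor giving 1
The order is 65.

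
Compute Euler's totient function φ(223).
222

223 = 223
φ(n) = n × ∏(1 - 1/p) for each prime p dividing n
φ(223) = 223 × (1 - 1/223) = 222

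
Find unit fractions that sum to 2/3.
1/2 + 1/6

Greedy algorithm:
2/3: ceiling(3/2) = 2, use 1/2
1/6: ceiling(6/1) = 6, use 1/6
Result: 2/3 = 1/2 + 1/6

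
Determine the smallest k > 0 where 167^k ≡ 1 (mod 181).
90

181 is prime, so ord(167) divides φ(181) = 180.
Divisors of 180: 1, 2, 3, 4, 5, 6, 9, 10, 12, 15, 18, 20, 30, 36, 45, 60, 90, 180.
Repeated squaring: 167^1 ≡ 167, 167^2 ≡ 15, 167^4 ≡ 44, 167^8 ≡ 126, 167^16 ≡ 129, 167^32 ≡ 170, 167^64 ≡ 121, 167^128 ≡ 161 (mod 181).
Test 167^d mod 181 for each divisor d in increasing order:
167^1 ≡ 167
167^2 ≡ 15
167^3 = 167^2·167^1 ≡ 152
167^4 ≡ 44
167^5 = 167^4·167^1 ≡ 108
167^6 = 167^4·167^2 ≡ 117
167^9 = 167^8·167^1 ≡ 46
167^10 = 167^8·167^2 ≡ 80
167^12 = 167^8·167^4 ≡ 114
167^15 = 167^8·167^4·167^2·167^1 ≡ 133
167^18 = 167^16·167^2 ≡ 125
167^20 = 167^16·167^4 ≡ 65
167^30 = 167^16·167^8·167^4·167^2 ≡ 132
167^36 = 167^32·167^4 ≡ 59
167^45 = 167^32·167^8·167^4·167^1 ≡ 180
167^60 = 167^32·167^16·167^8·167^4 ≡ 48
167^90 = 167^64·167^16·167^8·167^2 ≡ 1  ← first divisor giving 1
The order is 90.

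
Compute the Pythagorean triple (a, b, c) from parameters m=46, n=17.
(1827, 1564, 2405)

Euclid's formula: a = m² - n², b = 2mn, c = m² + n²
m = 46, n = 17
a = 46² - 17² = 2116 - 289 = 1827
b = 2 × 46 × 17 = 1564
c = 46² + 17² = 2116 + 289 = 2405
Verification: 1827² + 1564² = 3337929 + 2446096 = 5784025 = 2405² ✓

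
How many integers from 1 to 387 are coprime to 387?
252

387 = 3^2 × 43
φ(n) = n × ∏(1 - 1/p) for each prime p dividing n
φ(387) = 387 × (1 - 1/3) × (1 - 1/43) = 252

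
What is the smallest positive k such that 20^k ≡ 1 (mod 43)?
42

43 is prime, so ord(20) divides φ(43) = 42.
Divisors of 42: 1, 2, 3, 6, 7, 14, 21, 42.
Repeated squaring: 20^1 ≡ 20, 20^2 ≡ 13, 20^4 ≡ 40, 20^8 ≡ 9, 20^16 ≡ 38, 20^32 ≡ 25 (mod 43).
Test 20^d mod 43 for each divisor d in increasing order:
20^1 ≡ 20
20^2 ≡ 13
20^3 = 20^2·20^1 ≡ 2
20^6 = 20^4·20^2 ≡ 4
20^7 = 20^4·20^2·20^1 ≡ 37
20^14 = 20^8·20^4·20^2 ≡ 36
20^21 = 20^16·20^4·20^1 ≡ 42
20^42 = 20^32·20^8·20^2 ≡ 1  ← first divisor giving 1
The order is 42.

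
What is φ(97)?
96

97 = 97
φ(n) = n × ∏(1 - 1/p) for each prime p dividing n
φ(97) = 97 × (1 - 1/97) = 96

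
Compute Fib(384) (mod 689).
681

Matrix identity: Q^n = [[F_(n+1), F_n], [F_n, F_(n-1)]] with Q = [[1,1],[1,0]].
n = 384 = 110000000₂. Square-and-multiply, entries mod 689:
Q^1 = [[1,1],[1,0]]
Q^3 = (Q^1)²·Q = [[3,2],[2,1]]
Q^6 = (Q^3)² = [[13,8],[8,5]]
Q^12 = (Q^6)² = [[233,144],[144,89]]
Q^24 = (Q^12)² = [[613,205],[205,408]]
Q^48 = (Q^24)² = [[260,538],[538,411]]
Q^96 = (Q^48)² = [[142,651],[651,180]]
Q^192 = (Q^96)² = [[249,166],[166,83]]
Q^384 = (Q^192)² = [[676,681],[681,684]]
F_384 mod 689 = Q^384[0][1] = 681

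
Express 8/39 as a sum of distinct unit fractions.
1/5 + 1/195

Greedy algorithm:
8/39: ceiling(39/8) = 5, use 1/5
1/195: ceiling(195/1) = 195, use 1/195
Result: 8/39 = 1/5 + 1/195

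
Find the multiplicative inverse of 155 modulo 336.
323

gcd(155, 336) = 1, so the inverse exists.
Extended Euclidean algorithm on (336, 155):
336 = 2 × 155 + 26  ⟹  26 = (1)·336 + (-2)·155
155 = 5 × 26 + 25  ⟹  25 = (-5)·336 + (11)·155
26 = 1 × 25 + 1  ⟹  1 = (6)·336 + (-13)·155
So (-13)·155 ≡ 1 (mod 336), i.e. 155^(-1) ≡ -13 ≡ 323 (mod 336).
Check: 155 × 323 = 50065 ≡ 1 (mod 336)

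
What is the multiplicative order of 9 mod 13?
3

13 is prime, so ord(9) divides φ(13) = 12.
Divisors of 12: 1, 2, 3, 4, 6, 12.
Repeated squaring: 9^1 ≡ 9, 9^2 ≡ 3, 9^4 ≡ 9, 9^8 ≡ 3 (mod 13).
Test 9^d mod 13 for each divisor d in increasing order:
9^1 ≡ 9
9^2 ≡ 3
9^3 = 9^2·9^1 ≡ 1  ← first divisor giving 1
The order is 3.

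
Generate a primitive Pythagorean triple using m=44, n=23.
(1407, 2024, 2465)

Euclid's formula: a = m² - n², b = 2mn, c = m² + n²
m = 44, n = 23
a = 44² - 23² = 1936 - 529 = 1407
b = 2 × 44 × 23 = 2024
c = 44² + 23² = 1936 + 529 = 2465
Verification: 1407² + 2024² = 1979649 + 4096576 = 6076225 = 2465² ✓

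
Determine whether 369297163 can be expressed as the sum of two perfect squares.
Not possible

Factorization: 369297163 = 53 × 191^3
By Fermat: n is sum of two squares iff every prime p ≡ 3 (mod 4) appears to even power.
Prime(s) ≡ 3 (mod 4) with odd exponent: [(191, 3)]
Therefore 369297163 cannot be expressed as a² + b².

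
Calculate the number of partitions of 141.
16670689208

p(n) counts ways to write n as a sum of positive integers (order ignored).
Euler's pentagonal recurrence: p(k) = p(k-1) + p(k-2) - p(k-5) - p(k-7) + p(k-12) + p(k-15) - ... (offsets j(3j∓1)/2, signs ++--, p(0)=1, p(<0)=0).
DP table for k = 0..140: p(0)=1, p(1)=1, p(2)=2, p(3)=3, p(4)=5, p(5)=7, p(6)=11, p(7)=15, p(8)=22, p(9)=30, p(10)=42, p(11)=56, p(12)=77, p(13)=101, p(14)=135, p(15)=176, p(16)=231, p(17)=297, p(18)=385, p(19)=490, p(20)=627, p(21)=792, p(22)=1002, p(23)=1255, p(24)=1575, p(25)=1958, p(26)=2436, p(27)=3010, p(28)=3718, p(29)=4565, p(30)=5604, p(31)=6842, p(32)=8349, p(33)=10143, p(34)=12310, p(35)=14883, p(36)=17977, p(37)=21637, p(38)=26015, p(39)=31185, p(40)=37338, p(41)=44583, p(42)=53174, p(43)=63261, p(44)=75175, p(45)=89134, p(46)=105558, p(47)=124754, p(48)=147273, p(49)=173525, p(50)=204226, p(51)=239943, p(52)=281589, p(53)=329931, p(54)=386155, p(55)=451276, p(56)=526823, p(57)=614154, p(58)=715220, p(59)=831820, p(60)=966467, p(61)=1121505, p(62)=1300156, p(63)=1505499, p(64)=1741630, p(65)=2012558, p(66)=2323520, p(67)=2679689, p(68)=3087735, p(69)=3554345, p(70)=4087968, p(71)=4697205, p(72)=5392783, p(73)=6185689, p(74)=7089500, p(75)=8118264, p(76)=9289091, p(77)=10619863, p(78)=12132164, p(79)=13848650, p(80)=15796476, p(81)=18004327, p(82)=20506255, p(83)=23338469, p(84)=26543660, p(85)=30167357, p(86)=34262962, p(87)=38887673, p(88)=44108109, p(89)=49995925, p(90)=56634173, p(91)=64112359, p(92)=72533807, p(93)=82010177, p(94)=92669720, p(95)=104651419, p(96)=118114304, p(97)=133230930, p(98)=150198136, p(99)=169229875, p(100)=190569292, p(101)=214481126, p(102)=241265379, p(103)=271248950, p(104)=304801365, p(105)=342325709, p(106)=384276336, p(107)=431149389, p(108)=483502844, p(109)=541946240, p(110)=607163746, p(111)=679903203, p(112)=761002156, p(113)=851376628, p(114)=952050665, p(115)=1064144451, p(116)=1188908248, p(117)=1327710076, p(118)=1482074143, p(119)=1653668665, p(120)=1844349560, p(121)=2056148051, p(122)=2291320912, p(123)=2552338241, p(124)=2841940500, p(125)=3163127352, p(126)=3519222692, p(127)=3913864295, p(128)=4351078600, p(129)=4835271870, p(130)=5371315400, p(131)=5964539504, p(132)=6620830889, p(133)=7346629512, p(134)=8149040695, p(135)=9035836076, p(136)=10015581680, p(137)=11097645016, p(138)=12292341831, p(139)=13610949895, p(140)=15065878135.
Final step: p(141) = p(140) + p(139) - p(136) - p(134) + p(129) + p(126) - p(119) - p(115) + p(106) + p(101) - p(90) - p(84) + p(71) + p(64) - p(49) - p(41) + p(24) + p(15)
= 15065878135 + 13610949895 - 10015581680 - 8149040695 + 4835271870 + 3519222692 - 1653668665 - 1064144451 + 384276336 + 214481126 - 56634173 - 26543660 + 4697205 + 1741630 - 173525 - 44583 + 1575 + 176
= 16670689208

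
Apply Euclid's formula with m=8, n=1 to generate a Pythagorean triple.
(63, 16, 65)

Euclid's formula: a = m² - n², b = 2mn, c = m² + n²
m = 8, n = 1
a = 8² - 1² = 64 - 1 = 63
b = 2 × 8 × 1 = 16
c = 8² + 1² = 64 + 1 = 65
Verification: 63² + 16² = 3969 + 256 = 4225 = 65² ✓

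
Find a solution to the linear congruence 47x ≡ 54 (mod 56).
x ≡ 50 (mod 56)

gcd(47, 56) = 1, which divides 54, so solutions exist.
Find 47^(-1) mod 56 by the extended Euclidean algorithm:
56 = 1 × 47 + 9  ⟹  9 = (1)·56 + (-1)·47
47 = 5 × 9 + 2  ⟹  2 = (-5)·56 + (6)·47
9 = 4 × 2 + 1  ⟹  1 = (21)·56 + (-25)·47
So (-25)·47 ≡ 1 (mod 56), i.e. 47^(-1) ≡ -25 ≡ 31 (mod 56).
x ≡ 31 × 54 = 1674 ≡ 50 (mod 56).
Check: 47 × 50 = 2350 ≡ 54 (mod 56).
Unique solution: x ≡ 50 (mod 56)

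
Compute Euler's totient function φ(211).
210

211 = 211
φ(n) = n × ∏(1 - 1/p) for each prime p dividing n
φ(211) = 211 × (1 - 1/211) = 210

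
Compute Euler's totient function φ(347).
346

347 = 347
φ(n) = n × ∏(1 - 1/p) for each prime p dividing n
φ(347) = 347 × (1 - 1/347) = 346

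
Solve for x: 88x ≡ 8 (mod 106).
x ≡ 29 (mod 53)

gcd(88, 106) = 2, which divides 8, so solutions exist.
Divide through by 2: 44x ≡ 4 (mod 53).
Find 44^(-1) mod 53 by the extended Euclidean algorithm:
53 = 1 × 44 + 9  ⟹  9 = (1)·53 + (-1)·44
44 = 4 × 9 + 8  ⟹  8 = (-4)·53 + (5)·44
9 = 1 × 8 + 1  ⟹  1 = (5)·53 + (-6)·44
So (-6)·44 ≡ 1 (mod 53), i.e. 44^(-1) ≡ -6 ≡ 47 (mod 53).
x ≡ 47 × 4 = 188 ≡ 29 (mod 53).
Check: 88 × 29 = 2552 ≡ 8 (mod 106).
x ≡ 29 (mod 53), giving 2 solutions mod 106.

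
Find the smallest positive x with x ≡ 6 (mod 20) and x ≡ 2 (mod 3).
26

Using Chinese Remainder Theorem:
M = 20 × 3 = 60
M1 = 3, M2 = 20
y1 = 3^(-1) mod 20 = 7
y2 = 20^(-1) mod 3 = 2
x = (6×3×7 + 2×20×2) mod 60 = 26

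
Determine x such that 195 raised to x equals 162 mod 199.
22

Baby-step giant-step with step n = ⌈√199⌉ = 15.
Baby steps 195^j mod 199 (j:value) for j=0..14: 0:1, 1:195, 2:16, 3:135, 4:57, 5:170, 6:116, 7:133, 8:65, 9:138, 10:45, 11:19, 12:123, 13:105, 14:177.
Giant-step multiplier: 195^(-15) ≡ 195^(198-15) = 195^183 ≡ 147 (mod 199).
Giant steps γ_i = 162·147^i mod 199: γ_0=162, γ_1=133 (in table at j=7).
x = i·n + j = 1·15 + 7 = 22.
Check: 195^22 ≡ 162 (mod 199).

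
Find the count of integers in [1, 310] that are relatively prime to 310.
120

310 = 2 × 5 × 31
φ(n) = n × ∏(1 - 1/p) for each prime p dividing n
φ(310) = 310 × (1 - 1/2) × (1 - 1/5) × (1 - 1/31) = 120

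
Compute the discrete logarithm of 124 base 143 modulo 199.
142

Baby-step giant-step with step n = ⌈√199⌉ = 15.
Baby steps 143^j mod 199 (j:value) for j=0..14: 0:1, 1:143, 2:151, 3:101, 4:115, 5:127, 6:52, 7:73, 8:91, 9:78, 10:10, 11:37, 12:117, 13:15, 14:155.
Giant-step multiplier: 143^(-15) ≡ 143^(198-15) = 143^183 ≡ 55 (mod 199).
Giant steps γ_i = 124·55^i mod 199: γ_0=124, γ_1=54, γ_2=184, γ_3=170, γ_4=196, γ_5=34, γ_6=79, γ_7=166, γ_8=175, γ_9=73 (in table at j=7).
x = i·n + j = 9·15 + 7 = 142.
Check: 143^142 ≡ 124 (mod 199).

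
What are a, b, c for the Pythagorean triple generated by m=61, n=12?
(3577, 1464, 3865)

Euclid's formula: a = m² - n², b = 2mn, c = m² + n²
m = 61, n = 12
a = 61² - 12² = 3721 - 144 = 3577
b = 2 × 61 × 12 = 1464
c = 61² + 12² = 3721 + 144 = 3865
Verification: 3577² + 1464² = 12794929 + 2143296 = 14938225 = 3865² ✓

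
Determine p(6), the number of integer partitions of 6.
11

p(n) counts ways to write n as a sum of positive integers (order ignored).
Examples: 6; 5 + 1; 4 + 2; 4 + 1 + 1; 3 + 3; ... (11 total)
p(6) = 11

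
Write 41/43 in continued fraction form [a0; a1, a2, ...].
[0; 1, 20, 2]

Euclidean algorithm steps:
41 = 0 × 43 + 41
43 = 1 × 41 + 2
41 = 20 × 2 + 1
2 = 2 × 1 + 0
Continued fraction: [0; 1, 20, 2]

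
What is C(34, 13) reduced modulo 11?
0

Using Lucas' theorem:
Write n=34 and k=13 in base 11:
n in base 11: [3, 1]
k in base 11: [1, 2]
C(34,13) mod 11 = ∏ C(n_i, k_i) mod 11
Digit binomials (mod 11): C(3,1) = 3; C(1,2) = 0 (k_i > n_i)
Product: 3 × 0 = 0 ≡ 0 (mod 11)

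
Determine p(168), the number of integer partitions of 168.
228204732751

p(n) counts ways to write n as a sum of positive integers (order ignored).
Euler's pentagonal recurrence: p(k) = p(k-1) + p(k-2) - p(k-5) - p(k-7) + p(k-12) + p(k-15) - ... (offsets j(3j∓1)/2, signs ++--, p(0)=1, p(<0)=0).
DP table for k = 0..167: p(0)=1, p(1)=1, p(2)=2, p(3)=3, p(4)=5, p(5)=7, p(6)=11, p(7)=15, p(8)=22, p(9)=30, p(10)=42, p(11)=56, p(12)=77, p(13)=101, p(14)=135, p(15)=176, p(16)=231, p(17)=297, p(18)=385, p(19)=490, p(20)=627, p(21)=792, p(22)=1002, p(23)=1255, p(24)=1575, p(25)=1958, p(26)=2436, p(27)=3010, p(28)=3718, p(29)=4565, p(30)=5604, p(31)=6842, p(32)=8349, p(33)=10143, p(34)=12310, p(35)=14883, p(36)=17977, p(37)=21637, p(38)=26015, p(39)=31185, p(40)=37338, p(41)=44583, p(42)=53174, p(43)=63261, p(44)=75175, p(45)=89134, p(46)=105558, p(47)=124754, p(48)=147273, p(49)=173525, p(50)=204226, p(51)=239943, p(52)=281589, p(53)=329931, p(54)=386155, p(55)=451276, p(56)=526823, p(57)=614154, p(58)=715220, p(59)=831820, p(60)=966467, p(61)=1121505, p(62)=1300156, p(63)=1505499, p(64)=1741630, p(65)=2012558, p(66)=2323520, p(67)=2679689, p(68)=3087735, p(69)=3554345, p(70)=4087968, p(71)=4697205, p(72)=5392783, p(73)=6185689, p(74)=7089500, p(75)=8118264, p(76)=9289091, p(77)=10619863, p(78)=12132164, p(79)=13848650, p(80)=15796476, p(81)=18004327, p(82)=20506255, p(83)=23338469, p(84)=26543660, p(85)=30167357, p(86)=34262962, p(87)=38887673, p(88)=44108109, p(89)=49995925, p(90)=56634173, p(91)=64112359, p(92)=72533807, p(93)=82010177, p(94)=92669720, p(95)=104651419, p(96)=118114304, p(97)=133230930, p(98)=150198136, p(99)=169229875, p(100)=190569292, p(101)=214481126, p(102)=241265379, p(103)=271248950, p(104)=304801365, p(105)=342325709, p(106)=384276336, p(107)=431149389, p(108)=483502844, p(109)=541946240, p(110)=607163746, p(111)=679903203, p(112)=761002156, p(113)=851376628, p(114)=952050665, p(115)=1064144451, p(116)=1188908248, p(117)=1327710076, p(118)=1482074143, p(119)=1653668665, p(120)=1844349560, p(121)=2056148051, p(122)=2291320912, p(123)=2552338241, p(124)=2841940500, p(125)=3163127352, p(126)=3519222692, p(127)=3913864295, p(128)=4351078600, p(129)=4835271870, p(130)=5371315400, p(131)=5964539504, p(132)=6620830889, p(133)=7346629512, p(134)=8149040695, p(135)=9035836076, p(136)=10015581680, p(137)=11097645016, p(138)=12292341831, p(139)=13610949895, p(140)=15065878135, p(141)=16670689208, p(142)=18440293320, p(143)=20390982757, p(144)=22540654445, p(145)=24908858009, p(146)=27517052599, p(147)=30388671978, p(148)=33549419497, p(149)=37027355200, p(150)=40853235313, p(151)=45060624582, p(152)=49686288421, p(153)=54770336324, p(154)=60356673280, p(155)=66493182097, p(156)=73232243759, p(157)=80630964769, p(158)=88751778802, p(159)=97662728555, p(160)=107438159466, p(161)=118159068427, p(162)=129913904637, p(163)=142798995930, p(164)=156919475295, p(165)=172389800255, p(166)=189334822579, p(167)=207890420102.
Final step: p(168) = p(167) + p(166) - p(163) - p(161) + p(156) + p(153) - p(146) - p(142) + p(133) + p(128) - p(117) - p(111) + p(98) + p(91) - p(76) - p(68) + p(51) + p(42) - p(23) - p(13)
= 207890420102 + 189334822579 - 142798995930 - 118159068427 + 73232243759 + 54770336324 - 27517052599 - 18440293320 + 7346629512 + 4351078600 - 1327710076 - 679903203 + 150198136 + 64112359 - 9289091 - 3087735 + 239943 + 53174 - 1255 - 101
= 228204732751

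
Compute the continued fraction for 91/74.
[1; 4, 2, 1, 5]

Euclidean algorithm steps:
91 = 1 × 74 + 17
74 = 4 × 17 + 6
17 = 2 × 6 + 5
6 = 1 × 5 + 1
5 = 5 × 1 + 0
Continued fraction: [1; 4, 2, 1, 5]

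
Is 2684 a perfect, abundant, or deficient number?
deficient

Proper divisors of 2684: sum = 1 + 2 + 4 + 11 + 22 + 44 + 61 + 122 + 244 + 671 + 1342 = 2524
Since 2524 < 2684, 2684 is deficient.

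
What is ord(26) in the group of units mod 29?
28

29 is prime, so ord(26) divides φ(29) = 28.
Divisors of 28: 1, 2, 4, 7, 14, 28.
Repeated squaring: 26^1 ≡ 26, 26^2 ≡ 9, 26^4 ≡ 23, 26^8 ≡ 7, 26^16 ≡ 20 (mod 29).
Test 26^d mod 29 for each divisor d in increasing order:
26^1 ≡ 26
26^2 ≡ 9
26^4 ≡ 23
26^7 = 26^4·26^2·26^1 ≡ 17
26^14 = 26^8·26^4·26^2 ≡ 28
26^28 = 26^16·26^8·26^4 ≡ 1  ← first divisor giving 1
The order is 28.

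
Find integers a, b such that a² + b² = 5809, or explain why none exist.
25² + 72² (a=25, b=72)

Factorization: 5809 = 37 × 157
By Fermat: n is sum of two squares iff every prime p ≡ 3 (mod 4) appears to even power.
All primes ≡ 3 (mod 4) appear to even power.
Search a = 0, 1, 2, … for 5809 - a² a perfect square: first hit at a = 25: 5809 - 625 = 5184 = 72².
5809 = 25² + 72² = 625 + 5184 ✓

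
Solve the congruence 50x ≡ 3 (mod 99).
x ≡ 6 (mod 99)

gcd(50, 99) = 1, which divides 3, so solutions exist.
Find 50^(-1) mod 99 by the extended Euclidean algorithm:
99 = 1 × 50 + 49  ⟹  49 = (1)·99 + (-1)·50
50 = 1 × 49 + 1  ⟹  1 = (-1)·99 + (2)·50
So (2)·50 ≡ 1 (mod 99), i.e. 50^(-1) ≡ 2 (mod 99).
x ≡ 2 × 3 = 6 ≡ 6 (mod 99).
Check: 50 × 6 = 300 ≡ 3 (mod 99).
Unique solution: x ≡ 6 (mod 99)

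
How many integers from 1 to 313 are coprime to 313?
312

313 = 313
φ(n) = n × ∏(1 - 1/p) for each prime p dividing n
φ(313) = 313 × (1 - 1/313) = 312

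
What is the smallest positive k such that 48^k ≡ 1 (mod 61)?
6

61 is prime, so ord(48) divides φ(61) = 60.
Divisors of 60: 1, 2, 3, 4, 5, 6, 10, 12, 15, 20, 30, 60.
Repeated squaring: 48^1 ≡ 48, 48^2 ≡ 47, 48^4 ≡ 13, 48^8 ≡ 47, 48^16 ≡ 13, 48^32 ≡ 47 (mod 61).
Test 48^d mod 61 for each divisor d in increasing order:
48^1 ≡ 48
48^2 ≡ 47
48^3 = 48^2·48^1 ≡ 60
48^4 ≡ 13
48^5 = 48^4·48^1 ≡ 14
48^6 = 48^4·48^2 ≡ 1  ← first divisor giving 1
The order is 6.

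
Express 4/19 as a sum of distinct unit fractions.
1/5 + 1/95

Greedy algorithm:
4/19: ceiling(19/4) = 5, use 1/5
1/95: ceiling(95/1) = 95, use 1/95
Result: 4/19 = 1/5 + 1/95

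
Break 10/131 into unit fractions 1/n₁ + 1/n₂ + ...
1/14 + 1/204 + 1/187068

Greedy algorithm:
10/131: ceiling(131/10) = 14, use 1/14
9/1834: ceiling(1834/9) = 204, use 1/204
1/187068: ceiling(187068/1) = 187068, use 1/187068
Result: 10/131 = 1/14 + 1/204 + 1/187068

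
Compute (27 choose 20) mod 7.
3

Using Lucas' theorem:
Write n=27 and k=20 in base 7:
n in base 7: [3, 6]
k in base 7: [2, 6]
C(27,20) mod 7 = ∏ C(n_i, k_i) mod 7
Digit binomials (mod 7): C(3,2) = 3; C(6,6) = 1
Product: 3 × 1 = 3 ≡ 3 (mod 7)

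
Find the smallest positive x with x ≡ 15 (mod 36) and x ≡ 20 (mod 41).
1455

Using Chinese Remainder Theorem:
M = 36 × 41 = 1476
M1 = 41, M2 = 36
y1 = 41^(-1) mod 36 = 29
y2 = 36^(-1) mod 41 = 8
x = (15×41×29 + 20×36×8) mod 1476 = 1455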